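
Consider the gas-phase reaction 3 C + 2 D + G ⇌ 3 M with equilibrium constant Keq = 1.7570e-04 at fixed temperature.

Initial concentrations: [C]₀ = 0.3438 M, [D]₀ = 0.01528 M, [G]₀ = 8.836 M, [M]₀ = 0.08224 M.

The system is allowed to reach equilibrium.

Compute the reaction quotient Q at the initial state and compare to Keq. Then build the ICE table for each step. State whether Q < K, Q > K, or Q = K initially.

Q₀ = 6.635 vs Keq = 1.7570e-04 ⇒ Q>K, reverse
Step 1:
                  C         D         G         M
  I          0.3438   0.01528     8.836   0.08224
  C         0.07441   0.04961    0.0248  -0.07441
  E          0.4182   0.06489     8.861  0.007827
  solve Keq expr → x = -0.0248; check Q = 1.7570e-04

Q₀ = 6.635; Q > K (proceeds reverse)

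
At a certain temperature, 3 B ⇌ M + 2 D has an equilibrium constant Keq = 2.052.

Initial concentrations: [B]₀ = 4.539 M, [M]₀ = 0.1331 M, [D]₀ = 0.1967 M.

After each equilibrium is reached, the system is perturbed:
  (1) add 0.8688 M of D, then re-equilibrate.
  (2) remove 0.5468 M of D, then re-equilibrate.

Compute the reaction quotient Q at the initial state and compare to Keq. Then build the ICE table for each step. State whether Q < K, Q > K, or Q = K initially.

Q₀ = 5.5069e-05 vs Keq = 2.052 ⇒ Q<K, forward
Step 1:
                    B           M           D
  init          4.539      0.1331      0.1967
  Δ            -3.108       1.036       2.072
  eq            1.431       1.169       2.269
  solve Keq expr → x = 1.036; check Q = 2.052
Then add 0.8688 M of D.
Step 2:
                    B           M           D
  init          1.431       1.169       3.137
  Δ            0.2431    -0.08102      -0.162
  eq            1.674       1.088       2.975
  solve Keq expr → x = -0.08102; check Q = 2.052
Then remove 0.5468 M of D.
Step 3:
                    B           M           D
  init          1.674       1.088       2.428
  Δ           -0.1496     0.04987     0.09974
  eq            1.525       1.138       2.528
  solve Keq expr → x = 0.04987; check Q = 2.052

Q₀ = 5.5069e-05; Q < K (proceeds forward)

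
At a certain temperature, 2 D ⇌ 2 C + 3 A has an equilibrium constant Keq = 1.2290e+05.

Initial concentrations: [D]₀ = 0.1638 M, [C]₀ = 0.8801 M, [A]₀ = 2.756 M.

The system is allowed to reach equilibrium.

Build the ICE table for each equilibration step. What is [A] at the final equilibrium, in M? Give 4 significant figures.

[A]_eq = 2.979 M

Q₀ = 604.3 vs Keq = 1.2290e+05 ⇒ Q<K, forward
Step 1:
                   D          C          A
  Initial     0.1638     0.8801      2.756
  Change     -0.1487     0.1487     0.2231
  Equil      0.01509      1.029      2.979
  solve Keq expr → x = 0.07436; check Q = 1.2290e+05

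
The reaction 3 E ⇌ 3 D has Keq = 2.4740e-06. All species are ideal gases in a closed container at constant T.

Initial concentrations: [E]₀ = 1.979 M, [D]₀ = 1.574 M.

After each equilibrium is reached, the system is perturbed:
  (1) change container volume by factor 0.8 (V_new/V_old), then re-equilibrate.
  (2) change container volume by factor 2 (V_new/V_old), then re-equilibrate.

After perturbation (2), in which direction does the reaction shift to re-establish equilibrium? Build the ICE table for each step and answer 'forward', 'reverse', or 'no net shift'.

Direction: no net shift

Q₀ = 0.5031 vs Keq = 2.4740e-06 ⇒ Q>K, reverse
Step 1:
                   E          D
  Initial      1.979      1.574
  Change       1.527     -1.527
  Equil        3.506    0.04741
  solve Keq expr → x = -0.5089; check Q = 2.4740e-06
Then change container volume by factor 0.8 (V_new/V_old).
Step 2:
                   E          D
  Initial      4.382    0.05927
  Change           0          0
  Equil        4.382    0.05927
  solve Keq expr → x = 0; check Q = 2.4740e-06
Then change container volume by factor 2 (V_new/V_old).
Step 3:
                   E          D
  Initial      2.191    0.02963
  Change           0          0
  Equil        2.191    0.02963
  solve Keq expr → x = 0; check Q = 2.4740e-06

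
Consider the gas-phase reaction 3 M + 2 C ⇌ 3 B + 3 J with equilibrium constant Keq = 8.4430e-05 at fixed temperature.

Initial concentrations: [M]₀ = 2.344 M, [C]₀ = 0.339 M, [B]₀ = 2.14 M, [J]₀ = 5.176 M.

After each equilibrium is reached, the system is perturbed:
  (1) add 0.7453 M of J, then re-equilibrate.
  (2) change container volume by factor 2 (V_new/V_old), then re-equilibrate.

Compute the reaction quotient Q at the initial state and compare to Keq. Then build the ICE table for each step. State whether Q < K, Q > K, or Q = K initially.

Q₀ = 918.2 vs Keq = 8.4430e-05 ⇒ Q>K, reverse
Step 1:
                    M           C           B           J
  init          2.344       0.339        2.14       5.176
  Δ             2.052       1.368      -2.052      -2.052
  eq            4.396       1.707     0.08816       3.124
  solve Keq expr → x = -0.6839; check Q = 8.4430e-05
Then add 0.7453 M of J.
Step 2:
                    M           C           B           J
  init          4.396       1.707     0.08816       3.869
  Δ           0.01612     0.01075    -0.01612    -0.01612
  eq            4.412       1.718     0.07204       3.853
  solve Keq expr → x = -0.005373; check Q = 8.4430e-05
Then change container volume by factor 2 (V_new/V_old).
Step 3:
                    M           C           B           J
  init          2.206      0.8588     0.03602       1.927
  Δ         -0.008773   -0.005848    0.008773    0.008773
  eq            2.197       0.853     0.04479       1.935
  solve Keq expr → x = 0.002924; check Q = 8.4430e-05

Q₀ = 918.2; Q > K (proceeds reverse)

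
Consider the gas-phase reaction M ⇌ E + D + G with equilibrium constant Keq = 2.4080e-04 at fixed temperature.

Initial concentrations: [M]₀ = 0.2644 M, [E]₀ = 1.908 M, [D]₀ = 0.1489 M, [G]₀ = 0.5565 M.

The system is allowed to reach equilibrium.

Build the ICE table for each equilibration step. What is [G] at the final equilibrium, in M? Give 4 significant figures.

[G]_eq = 0.4077 M

Q₀ = 0.598 vs Keq = 2.4080e-04 ⇒ Q>K, reverse
Step 1:
                   M          E          D          G
  Initial     0.2644      1.908     0.1489     0.5565
  Change      0.1488    -0.1488    -0.1488    -0.1488
  Equil       0.4132      1.759 1.3870e-04     0.4077
  solve Keq expr → x = -0.1488; check Q = 2.4080e-04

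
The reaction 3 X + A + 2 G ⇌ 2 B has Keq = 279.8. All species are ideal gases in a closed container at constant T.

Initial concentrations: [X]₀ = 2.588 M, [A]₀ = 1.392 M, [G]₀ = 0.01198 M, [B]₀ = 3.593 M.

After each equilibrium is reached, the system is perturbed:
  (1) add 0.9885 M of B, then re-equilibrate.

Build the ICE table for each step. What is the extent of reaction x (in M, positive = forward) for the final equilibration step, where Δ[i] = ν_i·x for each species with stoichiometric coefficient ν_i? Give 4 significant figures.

x = -0.005466 M

Q₀ = 3728 vs Keq = 279.8 ⇒ Q>K, reverse
Step 1:
                   X          A          G          B
  I            2.588      1.392    0.01198      3.593
  C          0.04507    0.01502    0.03005   -0.03005
  E            2.633      1.407    0.04203      3.563
  solve Keq expr → x = -0.01502; check Q = 279.8
Then add 0.9885 M of B.
Step 2:
                   X          A          G          B
  I            2.633      1.407    0.04203      4.551
  C           0.0164   0.005466    0.01093   -0.01093
  E            2.649      1.412    0.05296      4.541
  solve Keq expr → x = -0.005466; check Q = 279.8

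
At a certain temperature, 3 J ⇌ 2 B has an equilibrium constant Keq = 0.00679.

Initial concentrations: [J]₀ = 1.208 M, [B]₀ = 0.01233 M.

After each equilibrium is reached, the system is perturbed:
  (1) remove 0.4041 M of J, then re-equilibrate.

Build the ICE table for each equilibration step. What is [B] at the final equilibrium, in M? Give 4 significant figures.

Q₀ = 8.6243e-05 vs Keq = 0.00679 ⇒ Q<K, forward
Step 1:
                   J          B
  Initial      1.208    0.01233
  Change     -0.1215    0.08099
  Equil        1.087    0.09332
  solve Keq expr → x = 0.0405; check Q = 0.00679
Then remove 0.4041 M of J.
Step 2:
                   J          B
  Initial     0.6824    0.09332
  Change     0.06079   -0.04053
  Equil       0.7432     0.0528
  solve Keq expr → x = -0.02026; check Q = 0.00679

[B]_eq = 0.0528 M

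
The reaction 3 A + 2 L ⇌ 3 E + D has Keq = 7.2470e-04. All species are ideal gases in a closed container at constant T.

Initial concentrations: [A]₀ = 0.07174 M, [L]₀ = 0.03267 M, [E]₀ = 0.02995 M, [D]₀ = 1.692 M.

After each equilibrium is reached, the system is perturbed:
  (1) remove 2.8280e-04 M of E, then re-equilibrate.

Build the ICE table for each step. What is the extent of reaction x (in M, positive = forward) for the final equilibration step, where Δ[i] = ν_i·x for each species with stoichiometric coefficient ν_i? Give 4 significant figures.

Q₀ = 115.3 vs Keq = 7.2470e-04 ⇒ Q>K, reverse
Step 1:
                  A         L         E         D
  I         0.07174   0.03267   0.02995     1.692
  C         0.02889   0.01926  -0.02889 -0.009631
  E          0.1006   0.05193  0.001058     1.682
  solve Keq expr → x = -0.009631; check Q = 7.2470e-04
Then remove 2.8280e-04 M of E.
Step 2:
                  A         L         E         D
  I          0.1006   0.05193 7.7508e-04     1.682
  C       -2.7736e-04 -1.8491e-04 2.7736e-04 9.2453e-05
  E          0.1004   0.05175  0.001052     1.682
  solve Keq expr → x = 9.2453e-05; check Q = 7.2470e-04

x = 9.2453e-05 M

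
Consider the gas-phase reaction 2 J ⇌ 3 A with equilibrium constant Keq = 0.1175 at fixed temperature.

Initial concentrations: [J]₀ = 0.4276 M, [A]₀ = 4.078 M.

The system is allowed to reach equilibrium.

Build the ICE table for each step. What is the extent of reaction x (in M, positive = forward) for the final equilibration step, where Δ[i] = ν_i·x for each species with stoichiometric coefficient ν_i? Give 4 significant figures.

Q₀ = 370.9 vs Keq = 0.1175 ⇒ Q>K, reverse
Step 1:
                  J         A
  init       0.4276     4.078
  Δ           2.111    -3.167
  eq          2.539    0.9115
  solve Keq expr → x = -1.056; check Q = 0.1175

x = -1.056 M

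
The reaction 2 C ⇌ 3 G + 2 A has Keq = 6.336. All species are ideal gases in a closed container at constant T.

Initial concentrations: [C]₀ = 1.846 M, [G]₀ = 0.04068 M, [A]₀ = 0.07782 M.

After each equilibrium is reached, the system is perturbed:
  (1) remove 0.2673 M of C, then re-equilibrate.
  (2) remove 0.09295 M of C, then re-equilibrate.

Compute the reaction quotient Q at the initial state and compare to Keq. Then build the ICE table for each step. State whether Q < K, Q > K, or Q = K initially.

Q₀ = 1.1964e-07 vs Keq = 6.336 ⇒ Q<K, forward
Step 1:
                  C         G         A
  I           1.846   0.04068   0.07782
  C          -1.009     1.514     1.009
  E          0.8369     1.554     1.087
  solve Keq expr → x = 0.5046; check Q = 6.336
Then remove 0.2673 M of C.
Step 2:
                  C         G         A
  I          0.5696     1.554     1.087
  C         0.09374   -0.1406  -0.09374
  E          0.6633     1.414    0.9932
  solve Keq expr → x = -0.04687; check Q = 6.336
Then remove 0.09295 M of C.
Step 3:
                  C         G         A
  I          0.5704     1.414    0.9932
  C         0.03472  -0.05208  -0.03472
  E          0.6051     1.362    0.9585
  solve Keq expr → x = -0.01736; check Q = 6.336

Q₀ = 1.1964e-07; Q < K (proceeds forward)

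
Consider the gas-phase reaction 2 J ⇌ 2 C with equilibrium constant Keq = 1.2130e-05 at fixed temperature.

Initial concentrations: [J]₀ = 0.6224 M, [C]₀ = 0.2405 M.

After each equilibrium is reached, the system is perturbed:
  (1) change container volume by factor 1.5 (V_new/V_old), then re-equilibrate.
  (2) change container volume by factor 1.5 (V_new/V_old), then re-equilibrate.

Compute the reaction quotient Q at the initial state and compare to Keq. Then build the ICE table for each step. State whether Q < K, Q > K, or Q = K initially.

Q₀ = 0.1493; Q > K (proceeds reverse)

Q₀ = 0.1493 vs Keq = 1.2130e-05 ⇒ Q>K, reverse
Step 1:
                  J         C
  I          0.6224    0.2405
  C          0.2375   -0.2375
  E          0.8599  0.002995
  solve Keq expr → x = -0.1188; check Q = 1.2130e-05
Then change container volume by factor 1.5 (V_new/V_old).
Step 2:
                  J         C
  I          0.5733  0.001997
  C               0         0
  E          0.5733  0.001997
  solve Keq expr → x = 0; check Q = 1.2130e-05
Then change container volume by factor 1.5 (V_new/V_old).
Step 3:
                  J         C
  I          0.3822  0.001331
  C               0         0
  E          0.3822  0.001331
  solve Keq expr → x = 0; check Q = 1.2130e-05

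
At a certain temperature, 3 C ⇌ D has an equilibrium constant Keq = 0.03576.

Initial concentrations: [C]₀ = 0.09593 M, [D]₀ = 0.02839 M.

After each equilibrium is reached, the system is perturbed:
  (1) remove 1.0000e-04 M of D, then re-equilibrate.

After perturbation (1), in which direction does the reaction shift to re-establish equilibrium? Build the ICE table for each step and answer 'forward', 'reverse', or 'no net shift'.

Direction: forward

Q₀ = 32.16 vs Keq = 0.03576 ⇒ Q>K, reverse
Step 1:
                  C         D
  Initial   0.09593   0.02839
  Change    0.08454  -0.02818
  Equil      0.1805 2.1019e-04
  solve Keq expr → x = -0.02818; check Q = 0.03576
Then remove 1.0000e-04 M of D.
Step 2:
                  C         D
  Initial    0.1805 1.1019e-04
  Change  -2.9689e-04 9.8964e-05
  Equil      0.1802 2.0915e-04
  solve Keq expr → x = 9.8964e-05; check Q = 0.03576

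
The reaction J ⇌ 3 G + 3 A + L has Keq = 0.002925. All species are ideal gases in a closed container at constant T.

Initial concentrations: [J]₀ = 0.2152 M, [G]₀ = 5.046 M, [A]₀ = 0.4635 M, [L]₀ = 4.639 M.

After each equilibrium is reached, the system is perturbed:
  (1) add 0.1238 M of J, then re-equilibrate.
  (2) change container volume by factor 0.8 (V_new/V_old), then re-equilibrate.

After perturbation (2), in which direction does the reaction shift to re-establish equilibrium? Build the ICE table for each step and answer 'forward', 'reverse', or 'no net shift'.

Direction: reverse

Q₀ = 275.8 vs Keq = 0.002925 ⇒ Q>K, reverse
Step 1:
                   J          G          A          L
  init        0.2152      5.046     0.4635      4.639
  Δ             0.15      -0.45      -0.45      -0.15
  eq          0.3652      4.596    0.01348      4.489
  solve Keq expr → x = -0.15; check Q = 0.002925
Then add 0.1238 M of J.
Step 2:
                   J          G          A          L
  init         0.489      4.596    0.01348      4.489
  Δ       -4.5613e-04   0.001368   0.001368 4.5613e-04
  eq          0.4885      4.597    0.01485      4.489
  solve Keq expr → x = 4.5613e-04; check Q = 0.002925
Then change container volume by factor 0.8 (V_new/V_old).
Step 3:
                   J          G          A          L
  init        0.6107      5.747    0.01856      5.612
  Δ         0.002218  -0.006653  -0.006653  -0.002218
  eq          0.6129       5.74    0.01191       5.61
  solve Keq expr → x = -0.002218; check Q = 0.002925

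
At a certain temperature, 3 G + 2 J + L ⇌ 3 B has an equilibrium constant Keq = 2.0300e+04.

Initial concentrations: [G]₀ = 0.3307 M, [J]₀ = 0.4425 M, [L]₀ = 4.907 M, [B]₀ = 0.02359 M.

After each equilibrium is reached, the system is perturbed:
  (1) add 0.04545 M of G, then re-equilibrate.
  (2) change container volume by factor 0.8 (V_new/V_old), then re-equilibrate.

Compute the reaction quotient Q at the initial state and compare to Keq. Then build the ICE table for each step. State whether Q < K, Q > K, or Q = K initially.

Q₀ = 3.7778e-04 vs Keq = 2.0300e+04 ⇒ Q<K, forward
Step 1:
                  G         J         L         B
  Initial    0.3307    0.4425     4.907   0.02359
  Change    -0.3116   -0.2077   -0.1039    0.3116
  Equil     0.01913    0.2348     4.803    0.3352
  solve Keq expr → x = 0.1039; check Q = 2.0300e+04
Then add 0.04545 M of G.
Step 2:
                  G         J         L         B
  Initial   0.06458    0.2348     4.803    0.3352
  Change   -0.04122  -0.02748  -0.01374   0.04122
  Equil     0.02337    0.2073     4.789    0.3764
  solve Keq expr → x = 0.01374; check Q = 2.0300e+04
Then change container volume by factor 0.8 (V_new/V_old).
Step 3:
                  G         J         L         B
  Initial   0.02921    0.2591     5.987    0.4705
  Change  -0.005354 -0.003569 -0.001785  0.005354
  Equil     0.02386    0.2556     5.985    0.4758
  solve Keq expr → x = 0.001785; check Q = 2.0300e+04

Q₀ = 3.7778e-04; Q < K (proceeds forward)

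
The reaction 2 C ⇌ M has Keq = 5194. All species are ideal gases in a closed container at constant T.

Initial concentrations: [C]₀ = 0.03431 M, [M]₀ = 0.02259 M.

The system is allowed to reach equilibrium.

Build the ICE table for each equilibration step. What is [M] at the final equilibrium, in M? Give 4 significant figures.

[M]_eq = 0.03839 M

Q₀ = 19.19 vs Keq = 5194 ⇒ Q<K, forward
Step 1:
                  C         M
  Initial   0.03431   0.02259
  Change   -0.03159    0.0158
  Equil    0.002719   0.03839
  solve Keq expr → x = 0.0158; check Q = 5194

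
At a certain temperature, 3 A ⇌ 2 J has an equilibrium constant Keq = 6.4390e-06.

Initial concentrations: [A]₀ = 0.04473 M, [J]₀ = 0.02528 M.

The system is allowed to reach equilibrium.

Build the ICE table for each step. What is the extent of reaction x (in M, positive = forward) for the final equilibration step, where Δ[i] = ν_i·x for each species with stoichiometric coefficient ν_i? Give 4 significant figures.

x = -0.01261 M

Q₀ = 7.141 vs Keq = 6.4390e-06 ⇒ Q>K, reverse
Step 1:
                    A           J
  I           0.04473     0.02528
  C           0.03783    -0.02522
  E           0.08256  6.0195e-05
  solve Keq expr → x = -0.01261; check Q = 6.4390e-06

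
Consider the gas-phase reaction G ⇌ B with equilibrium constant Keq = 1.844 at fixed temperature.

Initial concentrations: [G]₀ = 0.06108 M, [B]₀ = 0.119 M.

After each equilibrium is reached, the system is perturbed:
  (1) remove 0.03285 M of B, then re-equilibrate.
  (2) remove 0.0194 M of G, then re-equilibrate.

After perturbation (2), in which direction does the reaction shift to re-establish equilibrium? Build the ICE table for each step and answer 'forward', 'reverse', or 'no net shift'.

Q₀ = 1.948 vs Keq = 1.844 ⇒ Q>K, reverse
Step 1:
                    G           B
  Initial     0.06108       0.119
  Change     0.002239   -0.002239
  Equil       0.06332      0.1168
  solve Keq expr → x = -0.002239; check Q = 1.844
Then remove 0.03285 M of B.
Step 2:
                    G           B
  Initial     0.06332     0.08391
  Change     -0.01155     0.01155
  Equil       0.05177     0.09546
  solve Keq expr → x = 0.01155; check Q = 1.844
Then remove 0.0194 M of G.
Step 3:
                    G           B
  Initial     0.03237     0.09546
  Change      0.01258    -0.01258
  Equil       0.04495     0.08288
  solve Keq expr → x = -0.01258; check Q = 1.844

Direction: reverse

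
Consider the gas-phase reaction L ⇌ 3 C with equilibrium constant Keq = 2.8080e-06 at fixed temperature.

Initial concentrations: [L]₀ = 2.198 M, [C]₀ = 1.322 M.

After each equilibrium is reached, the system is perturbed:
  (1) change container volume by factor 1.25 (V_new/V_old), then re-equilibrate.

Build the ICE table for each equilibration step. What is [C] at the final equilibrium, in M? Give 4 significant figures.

[C]_eq = 0.01808 M

Q₀ = 1.051 vs Keq = 2.8080e-06 ⇒ Q>K, reverse
Step 1:
                   L          C
  Initial      2.198      1.322
  Change      0.4342     -1.303
  Equil        2.632    0.01948
  solve Keq expr → x = -0.4342; check Q = 2.8080e-06
Then change container volume by factor 1.25 (V_new/V_old).
Step 2:
                   L          C
  Initial      2.106    0.01558
  Change  -8.3238e-04   0.002497
  Equil        2.105    0.01808
  solve Keq expr → x = 8.3238e-04; check Q = 2.8080e-06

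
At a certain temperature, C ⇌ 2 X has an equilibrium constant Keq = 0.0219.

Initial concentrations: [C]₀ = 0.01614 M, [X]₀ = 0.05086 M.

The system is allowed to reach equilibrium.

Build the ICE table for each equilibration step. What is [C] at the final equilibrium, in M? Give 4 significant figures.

[C]_eq = 0.02897 M

Q₀ = 0.1603 vs Keq = 0.0219 ⇒ Q>K, reverse
Step 1:
                  C         X
  init      0.01614   0.05086
  Δ         0.01283  -0.02567
  eq        0.02897   0.02519
  solve Keq expr → x = -0.01283; check Q = 0.0219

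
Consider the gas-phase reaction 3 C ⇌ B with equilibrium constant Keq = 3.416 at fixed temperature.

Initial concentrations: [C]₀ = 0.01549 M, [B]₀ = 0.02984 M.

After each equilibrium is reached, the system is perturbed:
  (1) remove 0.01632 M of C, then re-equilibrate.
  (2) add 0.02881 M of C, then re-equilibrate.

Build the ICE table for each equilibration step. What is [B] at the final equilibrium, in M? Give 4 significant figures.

Q₀ = 8029 vs Keq = 3.416 ⇒ Q>K, reverse
Step 1:
                    C           B
  I           0.01549     0.02984
  C           0.08047    -0.02682
  E           0.09596    0.003018
  solve Keq expr → x = -0.02682; check Q = 3.416
Then remove 0.01632 M of C.
Step 2:
                    C           B
  I           0.07964    0.003018
  C          0.003224   -0.001075
  E           0.08286    0.001943
  solve Keq expr → x = -0.001075; check Q = 3.416
Then add 0.02881 M of C.
Step 3:
                    C           B
  I            0.1117    0.001943
  C         -0.006195    0.002065
  E            0.1055    0.004008
  solve Keq expr → x = 0.002065; check Q = 3.416

[B]_eq = 0.004008 M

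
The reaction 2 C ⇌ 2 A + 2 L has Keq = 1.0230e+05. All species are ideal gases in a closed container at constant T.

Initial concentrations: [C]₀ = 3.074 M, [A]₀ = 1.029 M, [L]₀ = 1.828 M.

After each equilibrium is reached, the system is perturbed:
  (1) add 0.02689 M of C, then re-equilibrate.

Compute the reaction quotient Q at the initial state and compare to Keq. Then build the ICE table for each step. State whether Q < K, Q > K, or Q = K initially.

Q₀ = 0.3744 vs Keq = 1.0230e+05 ⇒ Q<K, forward
Step 1:
                  C         A         L
  I           3.074     1.029     1.828
  C          -3.013     3.013     3.013
  E         0.06117     4.042     4.841
  solve Keq expr → x = 1.506; check Q = 1.0230e+05
Then add 0.02689 M of C.
Step 2:
                  C         A         L
  I         0.08806     4.042     4.841
  C        -0.02616   0.02616   0.02616
  E          0.0619     4.068     4.867
  solve Keq expr → x = 0.01308; check Q = 1.0230e+05

Q₀ = 0.3744; Q < K (proceeds forward)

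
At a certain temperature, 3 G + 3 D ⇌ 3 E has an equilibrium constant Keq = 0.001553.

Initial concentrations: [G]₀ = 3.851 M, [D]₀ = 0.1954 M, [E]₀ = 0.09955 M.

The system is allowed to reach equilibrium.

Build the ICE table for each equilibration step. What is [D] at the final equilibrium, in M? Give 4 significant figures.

[D]_eq = 0.2038 M

Q₀ = 0.002315 vs Keq = 0.001553 ⇒ Q>K, reverse
Step 1:
                   G          D          E
  init         3.851     0.1954    0.09955
  Δ         0.008444   0.008444  -0.008444
  eq           3.859     0.2038    0.09111
  solve Keq expr → x = -0.002815; check Q = 0.001553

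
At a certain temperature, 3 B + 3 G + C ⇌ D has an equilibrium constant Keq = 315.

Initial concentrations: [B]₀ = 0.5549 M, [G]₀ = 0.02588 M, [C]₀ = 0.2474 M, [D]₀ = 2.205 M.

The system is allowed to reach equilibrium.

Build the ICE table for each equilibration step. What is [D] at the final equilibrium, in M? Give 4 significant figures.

Q₀ = 3.0093e+06 vs Keq = 315 ⇒ Q>K, reverse
Step 1:
                    B           G           C           D
  init         0.5549     0.02588      0.2474       2.205
  Δ            0.2916      0.2916     0.09721    -0.09721
  eq           0.8465      0.3175      0.3446       2.108
  solve Keq expr → x = -0.09721; check Q = 315

[D]_eq = 2.108 M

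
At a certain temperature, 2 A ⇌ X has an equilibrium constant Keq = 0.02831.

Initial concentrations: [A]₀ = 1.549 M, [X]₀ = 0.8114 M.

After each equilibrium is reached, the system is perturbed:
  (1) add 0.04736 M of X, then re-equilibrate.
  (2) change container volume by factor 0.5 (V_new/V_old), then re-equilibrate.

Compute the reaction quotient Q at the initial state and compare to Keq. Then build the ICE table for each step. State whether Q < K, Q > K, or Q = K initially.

Q₀ = 0.3382 vs Keq = 0.02831 ⇒ Q>K, reverse
Step 1:
                  A         X
  init        1.549    0.8114
  Δ           1.196   -0.5981
  eq          2.745    0.2133
  solve Keq expr → x = -0.5981; check Q = 0.02831
Then add 0.04736 M of X.
Step 2:
                  A         X
  init        2.745    0.2607
  Δ         0.07203  -0.03602
  eq          2.817    0.2247
  solve Keq expr → x = -0.03602; check Q = 0.02831
Then change container volume by factor 0.5 (V_new/V_old).
Step 3:
                  A         X
  init        5.634    0.4494
  Δ         -0.5595    0.2797
  eq          5.075    0.7291
  solve Keq expr → x = 0.2797; check Q = 0.02831

Q₀ = 0.3382; Q > K (proceeds reverse)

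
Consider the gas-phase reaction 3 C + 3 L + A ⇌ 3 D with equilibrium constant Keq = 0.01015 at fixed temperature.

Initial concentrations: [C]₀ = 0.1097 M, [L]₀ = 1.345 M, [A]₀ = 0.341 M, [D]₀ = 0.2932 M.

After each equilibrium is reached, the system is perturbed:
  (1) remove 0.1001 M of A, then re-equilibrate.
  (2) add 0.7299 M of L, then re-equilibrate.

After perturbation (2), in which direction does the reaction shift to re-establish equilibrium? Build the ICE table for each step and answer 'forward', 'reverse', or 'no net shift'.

Direction: forward

Q₀ = 23.01 vs Keq = 0.01015 ⇒ Q>K, reverse
Step 1:
                  C         L         A         D
  init       0.1097     1.345     0.341    0.2932
  Δ          0.2124    0.2124    0.0708   -0.2124
  eq         0.3221     1.557    0.4118    0.0808
  solve Keq expr → x = -0.0708; check Q = 0.01015
Then remove 0.1001 M of A.
Step 2:
                  C         L         A         D
  init       0.3221     1.557    0.3117    0.0808
  Δ        0.005496  0.005496  0.001832 -0.005496
  eq         0.3276     1.563    0.3135   0.07531
  solve Keq expr → x = -0.001832; check Q = 0.01015
Then add 0.7299 M of L.
Step 3:
                  C         L         A         D
  init       0.3276     2.293    0.3135   0.07531
  Δ         -0.0248   -0.0248 -0.008268    0.0248
  eq         0.3028     2.268    0.3053    0.1001
  solve Keq expr → x = 0.008268; check Q = 0.01015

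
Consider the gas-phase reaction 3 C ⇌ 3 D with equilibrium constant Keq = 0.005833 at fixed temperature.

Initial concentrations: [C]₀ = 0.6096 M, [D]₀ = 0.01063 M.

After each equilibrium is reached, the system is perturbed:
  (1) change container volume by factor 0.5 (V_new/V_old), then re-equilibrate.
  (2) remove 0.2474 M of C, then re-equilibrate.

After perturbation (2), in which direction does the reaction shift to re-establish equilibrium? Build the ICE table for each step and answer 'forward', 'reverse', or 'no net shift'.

Direction: reverse

Q₀ = 5.3023e-06 vs Keq = 0.005833 ⇒ Q<K, forward
Step 1:
                    C           D
  init         0.6096     0.01063
  Δ          -0.08399     0.08399
  eq           0.5256     0.09462
  solve Keq expr → x = 0.028; check Q = 0.005833
Then change container volume by factor 0.5 (V_new/V_old).
Step 2:
                    C           D
  init          1.051      0.1892
  Δ                 0           0
  eq            1.051      0.1892
  solve Keq expr → x = 0; check Q = 0.005833
Then remove 0.2474 M of C.
Step 3:
                    C           D
  init         0.8038      0.1892
  Δ           0.03774    -0.03774
  eq           0.8416      0.1515
  solve Keq expr → x = -0.01258; check Q = 0.005833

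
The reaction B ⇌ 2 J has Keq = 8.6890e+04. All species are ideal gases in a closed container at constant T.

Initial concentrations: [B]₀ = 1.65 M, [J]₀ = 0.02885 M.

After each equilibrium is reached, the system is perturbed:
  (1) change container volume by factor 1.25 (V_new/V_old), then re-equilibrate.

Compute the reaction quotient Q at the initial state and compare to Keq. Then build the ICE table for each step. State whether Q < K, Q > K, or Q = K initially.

Q₀ = 5.0444e-04 vs Keq = 8.6890e+04 ⇒ Q<K, forward
Step 1:
                  B         J
  I            1.65   0.02885
  C           -1.65       3.3
  E       1.2751e-04     3.329
  solve Keq expr → x = 1.65; check Q = 8.6890e+04
Then change container volume by factor 1.25 (V_new/V_old).
Step 2:
                  B         J
  I       1.0201e-04     2.663
  C       -2.0399e-05 4.0799e-05
  E       8.1610e-05     2.663
  solve Keq expr → x = 2.0399e-05; check Q = 8.6890e+04

Q₀ = 5.0444e-04; Q < K (proceeds forward)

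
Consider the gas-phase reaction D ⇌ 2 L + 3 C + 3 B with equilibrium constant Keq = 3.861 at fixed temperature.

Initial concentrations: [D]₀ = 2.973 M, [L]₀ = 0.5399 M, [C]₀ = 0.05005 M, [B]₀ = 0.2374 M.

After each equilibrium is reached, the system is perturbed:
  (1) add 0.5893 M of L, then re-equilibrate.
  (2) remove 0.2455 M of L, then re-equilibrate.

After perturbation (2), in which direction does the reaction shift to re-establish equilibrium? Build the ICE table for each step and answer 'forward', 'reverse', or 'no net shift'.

Q₀ = 1.6447e-07 vs Keq = 3.861 ⇒ Q<K, forward
Step 1:
                  D         L         C         B
  I           2.973    0.5399   0.05005    0.2374
  C         -0.3972    0.7944     1.192     1.192
  E           2.576     1.334     1.242     1.429
  solve Keq expr → x = 0.3972; check Q = 3.861
Then add 0.5893 M of L.
Step 2:
                  D         L         C         B
  I           2.576     1.924     1.242     1.429
  C          0.0436  -0.08721   -0.1308   -0.1308
  E           2.619     1.836     1.111     1.298
  solve Keq expr → x = -0.0436; check Q = 3.861
Then remove 0.2455 M of L.
Step 3:
                  D         L         C         B
  I           2.619     1.591     1.111     1.298
  C         -0.0163    0.0326   0.04891   0.04891
  E           2.603     1.623      1.16     1.347
  solve Keq expr → x = 0.0163; check Q = 3.861

Direction: forward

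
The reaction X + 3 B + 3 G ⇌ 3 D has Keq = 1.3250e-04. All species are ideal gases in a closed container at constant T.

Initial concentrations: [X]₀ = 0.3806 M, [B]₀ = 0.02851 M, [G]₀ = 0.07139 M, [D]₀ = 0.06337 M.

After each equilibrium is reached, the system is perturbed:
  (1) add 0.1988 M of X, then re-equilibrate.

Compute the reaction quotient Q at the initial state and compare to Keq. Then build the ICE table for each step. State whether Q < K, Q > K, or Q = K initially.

Q₀ = 7.9301e+04; Q > K (proceeds reverse)

Q₀ = 7.9301e+04 vs Keq = 1.3250e-04 ⇒ Q>K, reverse
Step 1:
                  X         B         G         D
  I          0.3806   0.02851   0.07139   0.06337
  C         0.02097   0.06291   0.06291  -0.06291
  E          0.4016   0.09142    0.1343 4.6177e-04
  solve Keq expr → x = -0.02097; check Q = 1.3250e-04
Then add 0.1988 M of X.
Step 2:
                  X         B         G         D
  I          0.6004   0.09142    0.1343 4.6177e-04
  C       -2.1867e-05 -6.5601e-05 -6.5601e-05 6.5601e-05
  E          0.6003   0.09135    0.1342 5.2737e-04
  solve Keq expr → x = 2.1867e-05; check Q = 1.3250e-04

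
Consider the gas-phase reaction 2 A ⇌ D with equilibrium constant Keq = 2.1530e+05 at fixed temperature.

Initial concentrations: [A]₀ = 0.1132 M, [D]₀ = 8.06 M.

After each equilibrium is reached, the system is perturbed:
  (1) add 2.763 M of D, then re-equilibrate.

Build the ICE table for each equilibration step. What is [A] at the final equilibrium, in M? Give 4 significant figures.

[A]_eq = 0.007107 M

Q₀ = 629 vs Keq = 2.1530e+05 ⇒ Q<K, forward
Step 1:
                   A          D
  Initial     0.1132       8.06
  Change     -0.1071    0.05353
  Equil     0.006139      8.114
  solve Keq expr → x = 0.05353; check Q = 2.1530e+05
Then add 2.763 M of D.
Step 2:
                   A          D
  Initial   0.006139      10.88
  Change  9.6865e-04 -4.8433e-04
  Equil     0.007107      10.88
  solve Keq expr → x = -4.8433e-04; check Q = 2.1530e+05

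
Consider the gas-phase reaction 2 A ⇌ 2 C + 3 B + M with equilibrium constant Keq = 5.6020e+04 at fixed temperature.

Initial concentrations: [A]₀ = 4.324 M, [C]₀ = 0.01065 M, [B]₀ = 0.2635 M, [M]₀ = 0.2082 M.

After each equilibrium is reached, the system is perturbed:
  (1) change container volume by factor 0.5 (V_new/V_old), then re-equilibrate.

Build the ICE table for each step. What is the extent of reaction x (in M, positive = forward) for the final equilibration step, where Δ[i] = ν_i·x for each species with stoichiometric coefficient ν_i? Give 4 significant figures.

Q₀ = 2.3107e-08 vs Keq = 5.6020e+04 ⇒ Q<K, forward
Step 1:
                  A         C         B         M
  Initial     4.324   0.01065    0.2635    0.2082
  Change     -3.945     3.945     5.917     1.972
  Equil      0.3792     3.955     6.181     2.181
  solve Keq expr → x = 1.972; check Q = 5.6020e+04
Then change container volume by factor 0.5 (V_new/V_old).
Step 2:
                  A         C         B         M
  Initial    0.7584     7.911     12.36     4.361
  Change      1.161    -1.161    -1.741   -0.5804
  Equil       1.919      6.75     10.62     3.781
  solve Keq expr → x = -0.5804; check Q = 5.6020e+04

x = -0.5804 M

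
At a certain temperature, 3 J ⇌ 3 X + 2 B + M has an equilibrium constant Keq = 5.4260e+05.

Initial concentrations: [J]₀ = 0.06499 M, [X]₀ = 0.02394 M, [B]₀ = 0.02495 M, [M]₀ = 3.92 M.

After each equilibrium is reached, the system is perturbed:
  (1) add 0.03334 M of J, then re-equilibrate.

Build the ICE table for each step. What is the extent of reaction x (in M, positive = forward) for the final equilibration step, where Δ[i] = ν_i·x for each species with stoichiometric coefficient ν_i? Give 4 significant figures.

Q₀ = 1.2197e-04 vs Keq = 5.4260e+05 ⇒ Q<K, forward
Step 1:
                   J          X          B          M
  I          0.06499    0.02394    0.02495       3.92
  C          -0.0647     0.0647    0.04314    0.02157
  E       2.8625e-04    0.08864    0.06809      3.942
  solve Keq expr → x = 0.02157; check Q = 5.4260e+05
Then add 0.03334 M of J.
Step 2:
                   J          X          B          M
  I          0.03363    0.08864    0.06809      3.942
  C         -0.03315    0.03315     0.0221    0.01105
  E       4.7482e-04     0.1218    0.09019      3.953
  solve Keq expr → x = 0.01105; check Q = 5.4260e+05

x = 0.01105 M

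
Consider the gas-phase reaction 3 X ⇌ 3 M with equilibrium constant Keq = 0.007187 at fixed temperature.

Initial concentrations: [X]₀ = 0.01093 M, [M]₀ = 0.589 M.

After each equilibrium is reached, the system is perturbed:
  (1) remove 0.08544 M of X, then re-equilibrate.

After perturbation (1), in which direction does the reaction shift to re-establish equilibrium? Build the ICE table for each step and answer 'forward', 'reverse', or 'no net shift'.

Direction: reverse

Q₀ = 1.5649e+05 vs Keq = 0.007187 ⇒ Q>K, reverse
Step 1:
                    X           M
  init        0.01093       0.589
  Δ             0.492      -0.492
  eq           0.5029     0.09705
  solve Keq expr → x = -0.164; check Q = 0.007187
Then remove 0.08544 M of X.
Step 2:
                    X           M
  init         0.4174     0.09705
  Δ           0.01382    -0.01382
  eq           0.4313     0.08323
  solve Keq expr → x = -0.004607; check Q = 0.007187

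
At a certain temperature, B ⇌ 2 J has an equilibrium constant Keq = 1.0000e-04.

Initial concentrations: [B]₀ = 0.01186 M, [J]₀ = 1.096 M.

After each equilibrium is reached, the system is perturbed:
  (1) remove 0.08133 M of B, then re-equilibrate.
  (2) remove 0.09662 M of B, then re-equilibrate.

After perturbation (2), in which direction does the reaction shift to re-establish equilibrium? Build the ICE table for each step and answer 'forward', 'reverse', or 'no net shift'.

Direction: reverse

Q₀ = 101.3 vs Keq = 1.0000e-04 ⇒ Q>K, reverse
Step 1:
                    B           J
  init        0.01186       1.096
  Δ            0.5443      -1.089
  eq           0.5561    0.007457
  solve Keq expr → x = -0.5443; check Q = 1.0000e-04
Then remove 0.08133 M of B.
Step 2:
                    B           J
  init         0.4748    0.007457
  Δ        2.8239e-04 -5.6479e-04
  eq           0.4751    0.006893
  solve Keq expr → x = -2.8239e-04; check Q = 1.0000e-04
Then remove 0.09662 M of B.
Step 3:
                    B           J
  init         0.3785    0.006893
  Δ        3.6885e-04 -7.3769e-04
  eq           0.3788    0.006155
  solve Keq expr → x = -3.6885e-04; check Q = 1.0000e-04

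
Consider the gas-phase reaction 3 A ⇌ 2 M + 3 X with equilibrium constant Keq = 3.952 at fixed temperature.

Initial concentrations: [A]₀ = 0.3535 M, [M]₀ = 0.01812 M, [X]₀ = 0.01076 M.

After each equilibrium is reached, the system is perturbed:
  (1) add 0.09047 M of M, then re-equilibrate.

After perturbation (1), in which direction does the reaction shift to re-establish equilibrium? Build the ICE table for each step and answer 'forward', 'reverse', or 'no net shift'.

Q₀ = 9.2594e-09 vs Keq = 3.952 ⇒ Q<K, forward
Step 1:
                  A         M         X
  I          0.3535   0.01812   0.01076
  C         -0.2871    0.1914    0.2871
  E         0.06644    0.2095    0.2978
  solve Keq expr → x = 0.09569; check Q = 3.952
Then add 0.09047 M of M.
Step 2:
                  A         M         X
  I         0.06644       0.3    0.2978
  C          0.0128 -0.008532   -0.0128
  E         0.07924    0.2914     0.285
  solve Keq expr → x = -0.004266; check Q = 3.952

Direction: reverse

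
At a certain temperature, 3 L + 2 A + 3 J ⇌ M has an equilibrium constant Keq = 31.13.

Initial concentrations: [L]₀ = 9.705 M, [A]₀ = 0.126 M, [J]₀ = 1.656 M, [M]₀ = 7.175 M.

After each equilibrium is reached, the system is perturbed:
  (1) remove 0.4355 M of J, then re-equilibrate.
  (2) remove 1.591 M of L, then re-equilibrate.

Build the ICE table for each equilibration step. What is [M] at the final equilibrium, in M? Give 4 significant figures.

Q₀ = 0.1089 vs Keq = 31.13 ⇒ Q<K, forward
Step 1:
                   L          A          J          M
  init         9.705      0.126      1.656      7.175
  Δ          -0.1754    -0.1169    -0.1754    0.05845
  eq            9.53   0.009095      1.481      7.233
  solve Keq expr → x = 0.05845; check Q = 31.13
Then remove 0.4355 M of J.
Step 2:
                   L          A          J          M
  init          9.53   0.009095      1.045      7.233
  Δ          0.00903    0.00602    0.00903   -0.00301
  eq           9.539    0.01511      1.054       7.23
  solve Keq expr → x = -0.00301; check Q = 31.13
Then remove 1.591 M of L.
Step 3:
                   L          A          J          M
  init         7.948    0.01511      1.054       7.23
  Δ         0.006809   0.004539   0.006809   -0.00227
  eq           7.954    0.01965      1.061      7.228
  solve Keq expr → x = -0.00227; check Q = 31.13

[M]_eq = 7.228 M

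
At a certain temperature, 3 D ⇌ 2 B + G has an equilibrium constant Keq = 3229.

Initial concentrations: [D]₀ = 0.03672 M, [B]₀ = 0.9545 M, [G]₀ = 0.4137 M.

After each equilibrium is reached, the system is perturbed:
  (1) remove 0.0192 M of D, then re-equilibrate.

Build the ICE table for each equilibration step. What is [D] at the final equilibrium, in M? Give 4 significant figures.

[D]_eq = 0.04779 M

Q₀ = 7613 vs Keq = 3229 ⇒ Q>K, reverse
Step 1:
                   D          B          G
  I          0.03672     0.9545     0.4137
  C          0.01173   -0.00782   -0.00391
  E          0.04845     0.9467     0.4098
  solve Keq expr → x = -0.00391; check Q = 3229
Then remove 0.0192 M of D.
Step 2:
                   D          B          G
  I          0.02925     0.9467     0.4098
  C          0.01853   -0.01236  -0.006178
  E          0.04779     0.9343     0.4036
  solve Keq expr → x = -0.006178; check Q = 3229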